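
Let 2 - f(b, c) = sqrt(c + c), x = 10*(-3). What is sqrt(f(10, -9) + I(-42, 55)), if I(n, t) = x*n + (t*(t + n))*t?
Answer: sqrt(40587 - 3*I*sqrt(2)) ≈ 201.46 - 0.011*I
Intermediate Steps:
x = -30
f(b, c) = 2 - sqrt(2)*sqrt(c) (f(b, c) = 2 - sqrt(c + c) = 2 - sqrt(2*c) = 2 - sqrt(2)*sqrt(c))
I(n, t) = -30*n + t**2*(n + t) (I(n, t) = -30*n + (t*(t + n))*t = -30*n + (t*(n + t))*t = -30*n + t**2*(n + t))
sqrt(f(10, -9) + I(-42, 55)) = sqrt((2 - sqrt(2)*sqrt(-9)) + (55**3 - 30*(-42) - 42*55**2)) = sqrt((2 - sqrt(2)*3*I) + (166375 + 1260 - 42*3025)) = sqrt((2 - 3*I*sqrt(2)) + (166375 + 1260 - 127050)) = sqrt((2 - 3*I*sqrt(2)) + 40585) = sqrt(40587 - 3*I*sqrt(2))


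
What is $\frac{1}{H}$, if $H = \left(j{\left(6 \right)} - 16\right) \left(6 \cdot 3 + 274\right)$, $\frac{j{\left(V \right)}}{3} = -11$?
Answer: $- \frac{1}{14308} \approx -6.9891 \cdot 10^{-5}$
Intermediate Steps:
$j{\left(V \right)} = -33$ ($j{\left(V \right)} = 3 \left(-11\right) = -33$)
$H = -14308$ ($H = \left(-33 - 16\right) \left(6 \cdot 3 + 274\right) = - 49 \left(18 + 274\right) = \left(-49\right) 292 = -14308$)
$\frac{1}{H} = \frac{1}{-14308} = - \frac{1}{14308}$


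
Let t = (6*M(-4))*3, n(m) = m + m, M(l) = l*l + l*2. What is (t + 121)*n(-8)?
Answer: -4240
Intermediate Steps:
M(l) = l² + 2*l
n(m) = 2*m
t = 144 (t = (6*(-4*(2 - 4)))*3 = (6*(-4*(-2)))*3 = (6*8)*3 = 48*3 = 144)
(t + 121)*n(-8) = (144 + 121)*(2*(-8)) = 265*(-16) = -4240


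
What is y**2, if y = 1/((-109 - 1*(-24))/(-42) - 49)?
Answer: 1764/3892729 ≈ 0.00045315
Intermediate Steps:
y = -42/1973 (y = 1/((-109 + 24)*(-1/42) - 49) = 1/(-85*(-1/42) - 49) = 1/(85/42 - 49) = 1/(-1973/42) = -42/1973 ≈ -0.021287)
y**2 = (-42/1973)**2 = 1764/3892729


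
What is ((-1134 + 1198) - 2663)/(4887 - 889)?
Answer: -2599/3998 ≈ -0.65007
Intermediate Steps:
((-1134 + 1198) - 2663)/(4887 - 889) = (64 - 2663)/3998 = -2599*1/3998 = -2599/3998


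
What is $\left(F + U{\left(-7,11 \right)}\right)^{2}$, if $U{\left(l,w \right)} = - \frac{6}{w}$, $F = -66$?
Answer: $\frac{535824}{121} \approx 4428.3$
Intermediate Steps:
$\left(F + U{\left(-7,11 \right)}\right)^{2} = \left(-66 - \frac{6}{11}\right)^{2} = \left(- \frac{732}{11}\right)^{2} = \frac{535824}{121}$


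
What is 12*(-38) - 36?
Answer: -492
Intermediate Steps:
12*(-38) - 36 = -456 - 36 = -492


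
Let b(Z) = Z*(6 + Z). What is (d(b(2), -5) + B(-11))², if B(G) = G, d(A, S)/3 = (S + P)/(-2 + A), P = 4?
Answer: 24649/196 ≈ 125.76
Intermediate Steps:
d(A, S) = 3*(4 + S)/(-2 + A) (d(A, S) = 3*((S + 4)/(-2 + A)) = 3*((4 + S)/(-2 + A)) = 3*(4 + S)/(-2 + A))
(d(b(2), -5) + B(-11))² = (3*(4 - 5)/(-2 + 2*(6 + 2)) - 11)² = (3*(-1)/(-2 + 2*8) - 11)² = (3*(-1)/(-2 + 16) - 11)² = (3*(-1)/14 - 11)² = (3*(1/14)*(-1) - 11)² = (-3/14 - 11)² = (-157/14)² = 24649/196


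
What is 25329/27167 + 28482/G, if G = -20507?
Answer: -254348691/557113669 ≈ -0.45655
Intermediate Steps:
25329/27167 + 28482/G = 25329/27167 + 28482/(-20507) = 25329*(1/27167) + 28482*(-1/20507) = 25329/27167 - 28482/20507 = -254348691/557113669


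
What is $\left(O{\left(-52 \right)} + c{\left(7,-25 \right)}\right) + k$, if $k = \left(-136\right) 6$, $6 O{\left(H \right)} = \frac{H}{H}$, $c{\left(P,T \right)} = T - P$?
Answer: $- \frac{5087}{6} \approx -847.83$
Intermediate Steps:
$O{\left(H \right)} = \frac{1}{6}$ ($O{\left(H \right)} = \frac{H \frac{1}{H}}{6} = \frac{1}{6} \cdot 1 = \frac{1}{6}$)
$k = -816$
$\left(O{\left(-52 \right)} + c{\left(7,-25 \right)}\right) + k = \left(\frac{1}{6} - 32\right) - 816 = - \frac{191}{6} - 816 = - \frac{5087}{6}$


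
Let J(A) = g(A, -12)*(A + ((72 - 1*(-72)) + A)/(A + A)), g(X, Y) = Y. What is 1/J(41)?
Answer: -41/21282 ≈ -0.0019265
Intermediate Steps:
J(A) = -12*A - 6*(144 + A)/A (J(A) = -12*(A + ((72 - 1*(-72)) + A)/(A + A)) = -12*(A + ((72 + 72) + A)/((2*A))) = -12*(A + (144 + A)*(1/(2*A))) = -12*(A + (144 + A)/(2*A)) = -12*A - 6*(144 + A)/A)
1/J(41) = 1/(-6 - 864/41 - 12*41) = 1/(-6 - 864*1/41 - 492) = 1/(-6 - 864/41 - 492) = 1/(-21282/41) = -41/21282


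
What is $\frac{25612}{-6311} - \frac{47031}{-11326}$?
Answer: $\frac{6731129}{71478386} \approx 0.09417$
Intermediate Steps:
$\frac{25612}{-6311} - \frac{47031}{-11326} = 25612 \left(- \frac{1}{6311}\right) - - \frac{47031}{11326} = - \frac{25612}{6311} + \frac{47031}{11326} = \frac{6731129}{71478386}$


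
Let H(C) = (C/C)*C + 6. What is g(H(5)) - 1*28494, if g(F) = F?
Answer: -28483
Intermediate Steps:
H(C) = 6 + C (H(C) = 1*C + 6 = C + 6 = 6 + C)
g(H(5)) - 1*28494 = (6 + 5) - 1*28494 = 11 - 28494 = -28483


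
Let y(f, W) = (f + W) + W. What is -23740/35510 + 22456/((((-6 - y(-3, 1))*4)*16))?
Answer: -10062617/142040 ≈ -70.844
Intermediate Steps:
y(f, W) = f + 2*W (y(f, W) = (W + f) + W = f + 2*W)
-23740/35510 + 22456/((((-6 - y(-3, 1))*4)*16)) = -23740/35510 + 22456/((((-6 - (-3 + 2*1))*4)*16)) = -23740*1/35510 + 22456/((((-6 - (-3 + 2))*4)*16)) = -2374/3551 + 22456/((((-6 - 1*(-1))*4)*16)) = -2374/3551 + 22456/((((-6 + 1)*4)*16)) = -2374/3551 + 22456/((-5*4*16)) = -2374/3551 + 22456/((-20*16)) = -2374/3551 + 22456/(-320) = -2374/3551 + 22456*(-1/320) = -2374/3551 - 2807/40 = -10062617/142040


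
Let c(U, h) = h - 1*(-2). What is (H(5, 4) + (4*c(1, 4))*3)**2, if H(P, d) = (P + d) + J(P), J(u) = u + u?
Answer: 8281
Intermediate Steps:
J(u) = 2*u
c(U, h) = 2 + h (c(U, h) = h + 2 = 2 + h)
H(P, d) = d + 3*P (H(P, d) = (P + d) + 2*P = d + 3*P)
(H(5, 4) + (4*c(1, 4))*3)**2 = ((4 + 3*5) + (4*(2 + 4))*3)**2 = ((4 + 15) + (4*6)*3)**2 = (19 + 24*3)**2 = (19 + 72)**2 = 91**2 = 8281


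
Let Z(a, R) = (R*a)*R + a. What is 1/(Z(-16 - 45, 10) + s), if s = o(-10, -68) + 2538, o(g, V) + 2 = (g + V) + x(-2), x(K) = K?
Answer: -1/3705 ≈ -0.00026991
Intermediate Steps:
Z(a, R) = a + a*R² (Z(a, R) = a*R² + a = a + a*R²)
o(g, V) = -4 + V + g (o(g, V) = -2 + ((g + V) - 2) = -2 + ((V + g) - 2) = -2 + (-2 + V + g) = -4 + V + g)
s = 2456 (s = (-4 - 68 - 10) + 2538 = -82 + 2538 = 2456)
1/(Z(-16 - 45, 10) + s) = 1/((-16 - 45)*(1 + 10²) + 2456) = 1/(-61*(1 + 100) + 2456) = 1/(-61*101 + 2456) = 1/(-6161 + 2456) = 1/(-3705) = -1/3705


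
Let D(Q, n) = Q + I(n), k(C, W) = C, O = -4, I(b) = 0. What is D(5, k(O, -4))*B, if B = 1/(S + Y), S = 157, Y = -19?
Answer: 5/138 ≈ 0.036232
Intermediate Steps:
D(Q, n) = Q (D(Q, n) = Q + 0 = Q)
B = 1/138 (B = 1/(157 - 19) = 1/138 ≈ 0.0072464)
D(5, k(O, -4))*B = 5*(1/138) = 5/138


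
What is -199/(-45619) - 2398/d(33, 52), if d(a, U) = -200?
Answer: 54717081/4561900 ≈ 11.994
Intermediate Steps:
-199/(-45619) - 2398/d(33, 52) = -199/(-45619) - 2398/(-200) = -199*(-1/45619) - 2398*(-1/200) = 199/45619 + 1199/100 = 54717081/4561900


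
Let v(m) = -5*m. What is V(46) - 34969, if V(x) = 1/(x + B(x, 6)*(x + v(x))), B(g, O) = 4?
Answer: -24128611/690 ≈ -34969.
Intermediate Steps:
V(x) = -1/(15*x) (V(x) = 1/(x + 4*(x - 5*x)) = 1/(x + 4*(-4*x)) = 1/(x - 16*x) = 1/(-15*x) = -1/(15*x))
V(46) - 34969 = -1/15/46 - 34969 = -1/15*1/46 - 34969 = -1/690 - 34969 = -24128611/690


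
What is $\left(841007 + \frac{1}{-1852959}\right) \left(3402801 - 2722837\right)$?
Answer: $\frac{1059622912350530368}{1852959} \approx 5.7185 \cdot 10^{11}$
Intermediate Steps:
$\left(841007 + \frac{1}{-1852959}\right) \left(3402801 - 2722837\right) = \left(841007 - \frac{1}{1852959}\right) 679964 = \frac{1558351489712}{1852959} \cdot 679964 = \frac{1059622912350530368}{1852959}$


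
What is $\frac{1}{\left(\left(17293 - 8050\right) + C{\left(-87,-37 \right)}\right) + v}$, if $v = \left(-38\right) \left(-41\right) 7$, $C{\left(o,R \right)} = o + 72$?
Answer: $\frac{1}{20134} \approx 4.9667 \cdot 10^{-5}$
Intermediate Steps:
$C{\left(o,R \right)} = 72 + o$
$v = 10906$ ($v = 1558 \cdot 7 = 10906$)
$\frac{1}{\left(\left(17293 - 8050\right) + C{\left(-87,-37 \right)}\right) + v} = \frac{1}{\left(\left(17293 - 8050\right) + \left(72 - 87\right)\right) + 10906} = \frac{1}{\left(9243 - 15\right) + 10906} = \frac{1}{9228 + 10906} = \frac{1}{20134}$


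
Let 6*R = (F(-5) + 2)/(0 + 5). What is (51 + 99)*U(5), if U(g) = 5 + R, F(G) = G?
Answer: 735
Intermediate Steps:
R = -⅒ (R = ((-5 + 2)/(0 + 5))/6 = (-3/5)/6 = (-3*⅕)/6 = (⅙)*(-⅗) = -⅒ ≈ -0.10000)
U(g) = 49/10 (U(g) = 5 - ⅒ = 49/10)
(51 + 99)*U(5) = (51 + 99)*(49/10) = 150*(49/10) = 735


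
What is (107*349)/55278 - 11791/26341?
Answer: 331869065/1456077798 ≈ 0.22792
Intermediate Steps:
(107*349)/55278 - 11791/26341 = 37343*(1/55278) - 11791*1/26341 = 37343/55278 - 11791/26341 = 331869065/1456077798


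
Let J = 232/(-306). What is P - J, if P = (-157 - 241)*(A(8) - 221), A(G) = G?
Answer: 12970538/153 ≈ 84775.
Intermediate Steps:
J = -116/153 (J = 232*(-1/306) = -116/153 ≈ -0.75817)
P = 84774 (P = (-157 - 241)*(8 - 221) = -398*(-213) = 84774)
P - J = 84774 - 1*(-116/153) = 84774 + 116/153 = 12970538/153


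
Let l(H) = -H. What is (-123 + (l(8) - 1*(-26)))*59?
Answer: -6195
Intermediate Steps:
(-123 + (l(8) - 1*(-26)))*59 = (-123 + (-1*8 - 1*(-26)))*59 = (-123 + (-8 + 26))*59 = (-123 + 18)*59 = -105*59 = -6195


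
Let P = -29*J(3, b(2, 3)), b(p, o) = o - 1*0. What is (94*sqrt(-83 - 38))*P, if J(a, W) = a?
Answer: -89958*I ≈ -89958.0*I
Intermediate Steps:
b(p, o) = o (b(p, o) = o + 0 = o)
P = -87 (P = -29*3 = -87)
(94*sqrt(-83 - 38))*P = (94*sqrt(-83 - 38))*(-87) = (94*sqrt(-121))*(-87) = (94*(11*I))*(-87) = (1034*I)*(-87) = -89958*I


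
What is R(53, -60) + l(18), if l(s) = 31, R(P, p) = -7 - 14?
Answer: 10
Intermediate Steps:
R(P, p) = -21
R(53, -60) + l(18) = -21 + 31 = 10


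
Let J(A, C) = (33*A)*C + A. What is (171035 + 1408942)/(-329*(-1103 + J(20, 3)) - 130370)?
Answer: -1579977/425483 ≈ -3.7134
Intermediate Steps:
J(A, C) = A + 33*A*C (J(A, C) = 33*A*C + A = A + 33*A*C)
(171035 + 1408942)/(-329*(-1103 + J(20, 3)) - 130370) = (171035 + 1408942)/(-329*(-1103 + 20*(1 + 33*3)) - 130370) = 1579977/(-329*(-1103 + 20*(1 + 99)) - 130370) = 1579977/(-329*(-1103 + 20*100) - 130370) = 1579977/(-329*(-1103 + 2000) - 130370) = 1579977/(-329*897 - 130370) = 1579977/(-295113 - 130370) = 1579977/(-425483) = 1579977*(-1/425483) = -1579977/425483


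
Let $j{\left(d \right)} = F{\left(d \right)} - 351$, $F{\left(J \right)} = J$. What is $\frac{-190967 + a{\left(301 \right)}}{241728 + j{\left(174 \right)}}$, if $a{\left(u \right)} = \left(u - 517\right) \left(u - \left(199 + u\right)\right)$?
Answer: $- \frac{147983}{241551} \approx -0.61264$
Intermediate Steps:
$a{\left(u \right)} = 102883 - 199 u$ ($a{\left(u \right)} = \left(-517 + u\right) \left(-199\right) = 102883 - 199 u$)
$j{\left(d \right)} = -351 + d$ ($j{\left(d \right)} = d - 351 = -351 + d$)
$\frac{-190967 + a{\left(301 \right)}}{241728 + j{\left(174 \right)}} = \frac{-190967 + \left(102883 - 59899\right)}{241728 + \left(-351 + 174\right)} = \frac{-190967 + \left(102883 - 59899\right)}{241728 - 177} = \frac{-190967 + 42984}{241551} = \left(-147983\right) \frac{1}{241551} = - \frac{147983}{241551}$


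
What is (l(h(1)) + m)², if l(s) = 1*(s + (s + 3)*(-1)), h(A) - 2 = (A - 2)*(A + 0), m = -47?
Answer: 2500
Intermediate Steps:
h(A) = 2 + A*(-2 + A) (h(A) = 2 + (A - 2)*(A + 0) = 2 + (-2 + A)*A = 2 + A*(-2 + A))
l(s) = -3 (l(s) = 1*(s + (3 + s)*(-1)) = 1*(s + (-3 - s)) = 1*(-3) = -3)
(l(h(1)) + m)² = (-3 - 47)² = (-50)² = 2500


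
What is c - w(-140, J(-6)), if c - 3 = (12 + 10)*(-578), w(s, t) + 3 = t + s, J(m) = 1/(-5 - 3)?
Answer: -100559/8 ≈ -12570.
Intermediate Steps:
J(m) = -⅛ (J(m) = 1/(-8) = -⅛)
w(s, t) = -3 + s + t (w(s, t) = -3 + (t + s) = -3 + (s + t) = -3 + s + t)
c = -12713 (c = 3 + (12 + 10)*(-578) = 3 + 22*(-578) = 3 - 12716 = -12713)
c - w(-140, J(-6)) = -12713 - (-3 - 140 - ⅛) = -12713 - 1*(-1145/8) = -12713 + 1145/8 = -100559/8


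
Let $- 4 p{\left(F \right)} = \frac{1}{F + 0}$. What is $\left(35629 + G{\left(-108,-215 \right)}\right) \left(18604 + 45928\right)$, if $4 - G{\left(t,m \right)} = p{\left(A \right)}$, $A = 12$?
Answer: $\frac{27593641205}{12} \approx 2.2995 \cdot 10^{9}$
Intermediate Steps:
$p{\left(F \right)} = - \frac{1}{4 F}$ ($p{\left(F \right)} = - \frac{1}{4 \left(F + 0\right)} = - \frac{1}{4 F}$)
$G{\left(t,m \right)} = \frac{193}{48}$ ($G{\left(t,m \right)} = 4 - - \frac{1}{4 \cdot 12} = 4 - \left(- \frac{1}{4}\right) \frac{1}{12} = 4 - - \frac{1}{48} = 4 + \frac{1}{48} = \frac{193}{48}$)
$\left(35629 + G{\left(-108,-215 \right)}\right) \left(18604 + 45928\right) = \left(35629 + \frac{193}{48}\right) \left(18604 + 45928\right) = \frac{1710385}{48} \cdot 64532 = \frac{27593641205}{12}$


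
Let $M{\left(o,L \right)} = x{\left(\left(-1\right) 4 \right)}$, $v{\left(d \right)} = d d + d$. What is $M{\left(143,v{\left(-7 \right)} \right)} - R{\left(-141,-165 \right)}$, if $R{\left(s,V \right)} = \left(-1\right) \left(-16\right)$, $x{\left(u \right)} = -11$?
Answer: $-27$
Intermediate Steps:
$v{\left(d \right)} = d + d^{2}$ ($v{\left(d \right)} = d^{2} + d = d + d^{2}$)
$M{\left(o,L \right)} = -11$
$R{\left(s,V \right)} = 16$
$M{\left(143,v{\left(-7 \right)} \right)} - R{\left(-141,-165 \right)} = -11 - 16 = -27$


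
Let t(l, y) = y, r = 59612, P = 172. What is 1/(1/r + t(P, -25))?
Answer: -59612/1490299 ≈ -0.040000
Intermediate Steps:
1/(1/r + t(P, -25)) = 1/(1/59612 - 25) = 1/(-1490299/59612) = -59612/1490299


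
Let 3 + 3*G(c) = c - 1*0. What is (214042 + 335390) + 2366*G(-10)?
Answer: 1617538/3 ≈ 5.3918e+5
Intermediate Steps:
G(c) = -1 + c/3 (G(c) = -1 + (c - 1*0)/3 = -1 + (c + 0)/3 = -1 + c/3)
(214042 + 335390) + 2366*G(-10) = (214042 + 335390) + 2366*(-1 + (⅓)*(-10)) = 549432 + 2366*(-1 - 10/3) = 549432 + 2366*(-13/3) = 549432 - 30758/3 = 1617538/3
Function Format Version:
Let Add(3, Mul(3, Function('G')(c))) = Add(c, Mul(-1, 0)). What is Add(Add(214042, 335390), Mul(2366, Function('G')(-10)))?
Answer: Rational(1617538, 3) ≈ 5.3918e+5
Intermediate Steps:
Function('G')(c) = Add(-1, Mul(Rational(1, 3), c)) (Function('G')(c) = Add(-1, Mul(Rational(1, 3), Add(c, Mul(-1, 0)))) = Add(-1, Mul(Rational(1, 3), Add(c, 0))) = Add(-1, Mul(Rational(1, 3), c)))
Add(Add(214042, 335390), Mul(2366, Function('G')(-10))) = Add(Add(214042, 335390), Mul(2366, Add(-1, Mul(Rational(1, 3), -10)))) = Add(549432, Mul(2366, Add(-1, Rational(-10, 3)))) = Add(549432, Mul(2366, Rational(-13, 3))) = Add(549432, Rational(-30758, 3)) = Rational(1617538, 3)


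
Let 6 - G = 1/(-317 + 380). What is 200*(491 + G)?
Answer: 6262000/63 ≈ 99397.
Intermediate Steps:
G = 377/63 (G = 6 - 1/(-317 + 380) = 6 - 1/63 = 377/63 ≈ 5.9841)
200*(491 + G) = 200*(491 + 377/63) = 200*(31310/63) = 6262000/63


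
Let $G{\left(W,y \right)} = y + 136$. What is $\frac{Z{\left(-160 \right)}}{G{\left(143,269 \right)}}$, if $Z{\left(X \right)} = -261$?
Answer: $- \frac{29}{45} \approx -0.64444$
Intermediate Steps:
$G{\left(W,y \right)} = 136 + y$
$\frac{Z{\left(-160 \right)}}{G{\left(143,269 \right)}} = - \frac{261}{136 + 269} = - \frac{261}{405} = \left(-261\right) \frac{1}{405} = - \frac{29}{45}$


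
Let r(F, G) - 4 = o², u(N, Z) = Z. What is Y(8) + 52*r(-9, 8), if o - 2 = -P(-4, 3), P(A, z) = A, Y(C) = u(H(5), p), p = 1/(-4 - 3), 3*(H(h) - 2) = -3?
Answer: 14559/7 ≈ 2079.9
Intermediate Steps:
H(h) = 1 (H(h) = 2 + (⅓)*(-3) = 2 - 1 = 1)
p = -⅐ (p = 1/(-7) = -⅐ ≈ -0.14286)
Y(C) = -⅐
o = 6 (o = 2 - 1*(-4) = 2 + 4 = 6)
r(F, G) = 40 (r(F, G) = 4 + 6² = 4 + 36 = 40)
Y(8) + 52*r(-9, 8) = -⅐ + 52*40 = -⅐ + 2080 = 14559/7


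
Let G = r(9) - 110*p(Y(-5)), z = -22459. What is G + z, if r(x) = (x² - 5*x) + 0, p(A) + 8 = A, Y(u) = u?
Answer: -20993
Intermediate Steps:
p(A) = -8 + A
r(x) = x² - 5*x
G = 1466 (G = 9*(-5 + 9) - 110*(-8 - 5) = 9*4 - 110*(-13) = 36 + 1430 = 1466)
G + z = 1466 - 22459 = -20993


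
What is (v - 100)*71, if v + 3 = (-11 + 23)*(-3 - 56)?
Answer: -57581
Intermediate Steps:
v = -711 (v = -3 + (-11 + 23)*(-3 - 56) = -3 + 12*(-59) = -3 - 708 = -711)
(v - 100)*71 = (-711 - 100)*71 = -811*71 = -57581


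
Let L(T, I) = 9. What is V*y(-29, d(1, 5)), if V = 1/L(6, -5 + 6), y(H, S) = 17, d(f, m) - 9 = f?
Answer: 17/9 ≈ 1.8889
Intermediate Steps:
d(f, m) = 9 + f
V = ⅑ (V = 1/9 = ⅑ ≈ 0.11111)
V*y(-29, d(1, 5)) = (⅑)*17 = 17/9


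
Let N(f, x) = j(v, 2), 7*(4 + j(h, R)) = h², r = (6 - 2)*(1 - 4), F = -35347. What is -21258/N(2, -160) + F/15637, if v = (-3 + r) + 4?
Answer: -776722231/484747 ≈ -1602.3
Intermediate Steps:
r = -12 (r = 4*(-3) = -12)
v = -11 (v = (-3 - 12) + 4 = -15 + 4 = -11)
j(h, R) = -4 + h²/7
N(f, x) = 93/7 (N(f, x) = -4 + (⅐)*(-11)² = -4 + (⅐)*121 = -4 + 121/7 = 93/7)
-21258/N(2, -160) + F/15637 = -21258/93/7 - 35347/15637 = -21258*7/93 - 35347*1/15637 = -49602/31 - 35347/15637 = -776722231/484747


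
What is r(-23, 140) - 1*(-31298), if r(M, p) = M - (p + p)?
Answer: 30995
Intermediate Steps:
r(M, p) = M - 2*p
r(-23, 140) - 1*(-31298) = (-23 - 2*140) - 1*(-31298) = (-23 - 280) + 31298 = -303 + 31298 = 30995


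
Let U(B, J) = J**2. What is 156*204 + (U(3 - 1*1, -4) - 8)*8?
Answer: 31888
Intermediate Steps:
156*204 + (U(3 - 1*1, -4) - 8)*8 = 156*204 + ((-4)**2 - 8)*8 = 31824 + (16 - 8)*8 = 31824 + 8*8 = 31824 + 64 = 31888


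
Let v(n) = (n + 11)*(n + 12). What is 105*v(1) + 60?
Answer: 16440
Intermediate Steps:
v(n) = (11 + n)*(12 + n)
105*v(1) + 60 = 105*(132 + 1² + 23*1) + 60 = 105*(132 + 1 + 23) + 60 = 105*156 + 60 = 16380 + 60 = 16440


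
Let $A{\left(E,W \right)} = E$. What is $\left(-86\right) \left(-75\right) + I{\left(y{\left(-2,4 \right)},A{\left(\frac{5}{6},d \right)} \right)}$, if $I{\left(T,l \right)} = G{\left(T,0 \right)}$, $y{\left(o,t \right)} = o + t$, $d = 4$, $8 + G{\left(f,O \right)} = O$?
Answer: $6442$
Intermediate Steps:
$G{\left(f,O \right)} = -8 + O$
$I{\left(T,l \right)} = -8$ ($I{\left(T,l \right)} = -8 + 0 = -8$)
$\left(-86\right) \left(-75\right) + I{\left(y{\left(-2,4 \right)},A{\left(\frac{5}{6},d \right)} \right)} = \left(-86\right) \left(-75\right) - 8 = 6450 - 8 = 6442$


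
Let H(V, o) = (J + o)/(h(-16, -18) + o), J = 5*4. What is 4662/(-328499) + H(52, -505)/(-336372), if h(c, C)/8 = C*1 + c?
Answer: -1218624509143/85856841592956 ≈ -0.014194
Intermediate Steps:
J = 20
h(c, C) = 8*C + 8*c (h(c, C) = 8*(C*1 + c) = 8*(C + c) = 8*C + 8*c)
H(V, o) = (20 + o)/(-272 + o) (H(V, o) = (20 + o)/((8*(-18) + 8*(-16)) + o) = (20 + o)/((-144 - 128) + o) = (20 + o)/(-272 + o))
4662/(-328499) + H(52, -505)/(-336372) = 4662/(-328499) + ((20 - 505)/(-272 - 505))/(-336372) = 4662*(-1/328499) + (-485/(-777))*(-1/336372) = -4662/328499 - 1/777*(-485)*(-1/336372) = -4662/328499 + (485/777)*(-1/336372) = -4662/328499 - 485/261361044 = -1218624509143/85856841592956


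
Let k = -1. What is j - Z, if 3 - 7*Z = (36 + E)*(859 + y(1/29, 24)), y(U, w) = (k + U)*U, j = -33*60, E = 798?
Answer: 590815311/5887 ≈ 1.0036e+5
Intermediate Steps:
j = -1980
y(U, w) = U*(-1 + U) (y(U, w) = (-1 + U)*U = U*(-1 + U))
Z = -602471571/5887 (Z = 3/7 - (36 + 798)*(859 + (-1 + 1/29)/29)/7 = 3/7 - 834*(859 + (-1 + 1/29)/29)/7 = 3/7 - 834*(859 + (1/29)*(-28/29))/7 = 3/7 - 834*(859 - 28/841)/7 = 3/7 - 834*722391/(7*841) = 3/7 - ⅐*602474094/841 = 3/7 - 602474094/5887 = -602471571/5887 ≈ -1.0234e+5)
j - Z = -1980 - 1*(-602471571/5887) = -1980 + 602471571/5887 = 590815311/5887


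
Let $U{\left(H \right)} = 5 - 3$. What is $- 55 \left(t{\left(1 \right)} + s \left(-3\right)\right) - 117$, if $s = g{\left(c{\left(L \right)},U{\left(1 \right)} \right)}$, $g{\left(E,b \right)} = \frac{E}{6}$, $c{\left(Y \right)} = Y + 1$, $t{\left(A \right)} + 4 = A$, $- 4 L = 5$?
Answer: $\frac{329}{8} \approx 41.125$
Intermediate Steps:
$U{\left(H \right)} = 2$ ($U{\left(H \right)} = 5 - 3 = 2$)
$L = - \frac{5}{4}$ ($L = \left(- \frac{1}{4}\right) 5 = - \frac{5}{4} \approx -1.25$)
$t{\left(A \right)} = -4 + A$
$c{\left(Y \right)} = 1 + Y$
$g{\left(E,b \right)} = \frac{E}{6}$ ($g{\left(E,b \right)} = E \frac{1}{6} = \frac{E}{6}$)
$s = - \frac{1}{24}$ ($s = \frac{1 - \frac{5}{4}}{6} = \frac{1}{6} \left(- \frac{1}{4}\right) = - \frac{1}{24} \approx -0.041667$)
$- 55 \left(t{\left(1 \right)} + s \left(-3\right)\right) - 117 = - 55 \left(\left(-4 + 1\right) - - \frac{1}{8}\right) - 117 = - 55 \left(-3 + \frac{1}{8}\right) - 117 = \left(-55\right) \left(- \frac{23}{8}\right) - 117 = \frac{1265}{8} - 117 = \frac{329}{8}$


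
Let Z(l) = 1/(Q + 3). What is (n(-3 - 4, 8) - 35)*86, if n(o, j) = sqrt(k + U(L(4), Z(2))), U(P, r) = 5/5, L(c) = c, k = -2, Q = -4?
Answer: -3010 + 86*I ≈ -3010.0 + 86.0*I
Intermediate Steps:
Z(l) = -1 (Z(l) = 1/(-4 + 3) = 1/(-1) = -1)
U(P, r) = 1 (U(P, r) = 5*(1/5) = 1)
n(o, j) = I (n(o, j) = sqrt(-2 + 1) = sqrt(-1) = I)
(n(-3 - 4, 8) - 35)*86 = (I - 35)*86 = (-35 + I)*86 = -3010 + 86*I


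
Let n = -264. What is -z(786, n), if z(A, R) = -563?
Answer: 563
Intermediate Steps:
-z(786, n) = -1*(-563) = 563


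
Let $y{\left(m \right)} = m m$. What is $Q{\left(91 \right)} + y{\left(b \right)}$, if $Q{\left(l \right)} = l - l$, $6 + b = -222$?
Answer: $51984$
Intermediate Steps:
$b = -228$ ($b = -6 - 222 = -228$)
$Q{\left(l \right)} = 0$
$y{\left(m \right)} = m^{2}$
$Q{\left(91 \right)} + y{\left(b \right)} = 0 + \left(-228\right)^{2} = 0 + 51984 = 51984$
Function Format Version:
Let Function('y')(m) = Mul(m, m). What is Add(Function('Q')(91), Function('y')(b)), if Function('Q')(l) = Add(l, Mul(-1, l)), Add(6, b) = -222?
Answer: 51984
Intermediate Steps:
b = -228 (b = Add(-6, -222) = -228)
Function('Q')(l) = 0
Function('y')(m) = Pow(m, 2)
Add(Function('Q')(91), Function('y')(b)) = Add(0, Pow(-228, 2)) = Add(0, 51984) = 51984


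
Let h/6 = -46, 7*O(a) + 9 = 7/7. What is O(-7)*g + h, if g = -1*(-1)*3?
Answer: -1956/7 ≈ -279.43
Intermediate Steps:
O(a) = -8/7 (O(a) = -9/7 + (7/7)/7 = -9/7 + (7*(⅐))/7 = -9/7 + (⅐)*1 = -9/7 + ⅐ = -8/7)
h = -276 (h = 6*(-46) = -276)
g = 3 (g = 1*3 = 3)
O(-7)*g + h = -8/7*3 - 276 = -24/7 - 276 = -1956/7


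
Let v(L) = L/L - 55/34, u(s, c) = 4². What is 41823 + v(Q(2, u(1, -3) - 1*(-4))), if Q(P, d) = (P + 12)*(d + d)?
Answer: 1421961/34 ≈ 41822.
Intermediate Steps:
u(s, c) = 16
Q(P, d) = 2*d*(12 + P) (Q(P, d) = (12 + P)*(2*d) = 2*d*(12 + P))
v(L) = -21/34 (v(L) = 1 - 55*1/34 = 1 - 55/34 = -21/34)
41823 + v(Q(2, u(1, -3) - 1*(-4))) = 41823 - 21/34 = 1421961/34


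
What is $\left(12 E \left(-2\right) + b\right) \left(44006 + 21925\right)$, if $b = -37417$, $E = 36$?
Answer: $-2523904611$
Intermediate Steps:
$\left(12 E \left(-2\right) + b\right) \left(44006 + 21925\right) = \left(12 \cdot 36 \left(-2\right) - 37417\right) \left(44006 + 21925\right) = \left(432 \left(-2\right) - 37417\right) 65931 = \left(-864 - 37417\right) 65931 = \left(-38281\right) 65931 = -2523904611$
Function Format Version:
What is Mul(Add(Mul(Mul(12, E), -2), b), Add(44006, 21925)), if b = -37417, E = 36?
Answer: -2523904611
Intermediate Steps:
Mul(Add(Mul(Mul(12, E), -2), b), Add(44006, 21925)) = Mul(Add(Mul(Mul(12, 36), -2), -37417), Add(44006, 21925)) = Mul(Add(Mul(432, -2), -37417), 65931) = Mul(Add(-864, -37417), 65931) = Mul(-38281, 65931) = -2523904611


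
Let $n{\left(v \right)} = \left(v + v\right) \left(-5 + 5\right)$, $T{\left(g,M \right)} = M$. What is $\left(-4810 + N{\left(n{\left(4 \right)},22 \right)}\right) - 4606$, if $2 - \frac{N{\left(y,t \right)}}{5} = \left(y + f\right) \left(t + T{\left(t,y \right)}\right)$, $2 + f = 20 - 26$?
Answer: $-8526$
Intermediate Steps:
$f = -8$ ($f = -2 + \left(20 - 26\right) = -2 - 6 = -8$)
$n{\left(v \right)} = 0$ ($n{\left(v \right)} = 2 v 0 = 0$)
$N{\left(y,t \right)} = 10 - 5 \left(-8 + y\right) \left(t + y\right)$ ($N{\left(y,t \right)} = 10 - 5 \left(y - 8\right) \left(t + y\right) = 10 - 5 \left(-8 + y\right) \left(t + y\right)$)
$\left(-4810 + N{\left(n{\left(4 \right)},22 \right)}\right) - 4606 = \left(-4810 + \left(10 - 5 \cdot 0^{2} + 40 \cdot 22 + 40 \cdot 0 - 110 \cdot 0\right)\right) - 4606 = \left(-4810 + \left(10 - 0 + 880 + 0 + 0\right)\right) - 4606 = \left(-4810 + \left(10 + 0 + 880 + 0 + 0\right)\right) - 4606 = \left(-4810 + 890\right) - 4606 = -3920 - 4606 = -8526$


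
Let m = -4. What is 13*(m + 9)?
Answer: 65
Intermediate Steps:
13*(m + 9) = 13*(-4 + 9) = 13*5 = 65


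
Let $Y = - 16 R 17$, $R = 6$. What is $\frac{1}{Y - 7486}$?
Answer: $- \frac{1}{9118} \approx -0.00010967$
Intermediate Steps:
$Y = -1632$ ($Y = \left(-16\right) 6 \cdot 17 = \left(-96\right) 17 = -1632$)
$\frac{1}{Y - 7486} = \frac{1}{-1632 - 7486} = \frac{1}{-9118} = - \frac{1}{9118}$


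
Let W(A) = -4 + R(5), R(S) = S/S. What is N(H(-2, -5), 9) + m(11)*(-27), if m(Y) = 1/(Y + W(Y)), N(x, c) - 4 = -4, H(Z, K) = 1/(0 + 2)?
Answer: -27/8 ≈ -3.3750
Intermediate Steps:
R(S) = 1
H(Z, K) = ½ (H(Z, K) = 1/2 = ½)
W(A) = -3 (W(A) = -4 + 1 = -3)
N(x, c) = 0 (N(x, c) = 4 - 4 = 0)
m(Y) = 1/(-3 + Y) (m(Y) = 1/(Y - 3) = 1/(-3 + Y))
N(H(-2, -5), 9) + m(11)*(-27) = 0 - 27/(-3 + 11) = 0 - 27/8 = -27/8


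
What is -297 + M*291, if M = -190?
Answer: -55587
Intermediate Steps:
-297 + M*291 = -297 - 190*291 = -297 - 55290 = -55587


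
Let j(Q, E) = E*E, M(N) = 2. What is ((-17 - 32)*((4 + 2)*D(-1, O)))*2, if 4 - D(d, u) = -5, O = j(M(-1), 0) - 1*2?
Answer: -5292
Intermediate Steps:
j(Q, E) = E²
O = -2 (O = 0² - 1*2 = 0 - 2 = -2)
D(d, u) = 9 (D(d, u) = 4 - 1*(-5) = 4 + 5 = 9)
((-17 - 32)*((4 + 2)*D(-1, O)))*2 = ((-17 - 32)*((4 + 2)*9))*2 = -294*9*2 = -49*54*2 = -2646*2 = -5292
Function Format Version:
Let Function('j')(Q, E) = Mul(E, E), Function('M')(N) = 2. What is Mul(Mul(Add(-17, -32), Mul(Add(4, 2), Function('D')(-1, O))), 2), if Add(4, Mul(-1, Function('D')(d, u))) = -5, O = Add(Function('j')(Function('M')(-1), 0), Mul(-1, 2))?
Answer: -5292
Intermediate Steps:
Function('j')(Q, E) = Pow(E, 2)
O = -2 (O = Add(Pow(0, 2), Mul(-1, 2)) = Add(0, -2) = -2)
Function('D')(d, u) = 9 (Function('D')(d, u) = Add(4, Mul(-1, -5)) = Add(4, 5) = 9)
Mul(Mul(Add(-17, -32), Mul(Add(4, 2), Function('D')(-1, O))), 2) = Mul(Mul(Add(-17, -32), Mul(Add(4, 2), 9)), 2) = Mul(Mul(-49, Mul(6, 9)), 2) = Mul(Mul(-49, 54), 2) = Mul(-2646, 2) = -5292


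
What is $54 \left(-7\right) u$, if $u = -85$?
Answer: $32130$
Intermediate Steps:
$54 \left(-7\right) u = 54 \left(-7\right) \left(-85\right) = \left(-378\right) \left(-85\right) = 32130$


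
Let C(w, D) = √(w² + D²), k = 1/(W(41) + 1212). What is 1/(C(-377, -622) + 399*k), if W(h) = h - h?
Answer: -53732/86343368119 + 163216*√529013/86343368119 ≈ 0.0013743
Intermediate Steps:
W(h) = 0
k = 1/1212 (k = 1/(0 + 1212) = 1/1212 ≈ 0.00082508)
C(w, D) = √(D² + w²)
1/(C(-377, -622) + 399*k) = 1/(√((-622)² + (-377)²) + 399*(1/1212)) = 1/(√(386884 + 142129) + 133/404) = 1/(√529013 + 133/404) = 1/(133/404 + √529013)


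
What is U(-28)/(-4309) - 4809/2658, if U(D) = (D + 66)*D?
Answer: -5964623/3817774 ≈ -1.5623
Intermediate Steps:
U(D) = D*(66 + D) (U(D) = (66 + D)*D = D*(66 + D))
U(-28)/(-4309) - 4809/2658 = -28*(66 - 28)/(-4309) - 4809/2658 = -28*38*(-1/4309) - 4809*1/2658 = -1064*(-1/4309) - 1603/886 = 1064/4309 - 1603/886 = -5964623/3817774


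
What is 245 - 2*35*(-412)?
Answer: 29085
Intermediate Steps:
245 - 2*35*(-412) = 245 - 70*(-412) = 245 + 28840 = 29085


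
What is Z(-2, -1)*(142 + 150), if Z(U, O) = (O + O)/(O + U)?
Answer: 584/3 ≈ 194.67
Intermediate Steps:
Z(U, O) = 2*O/(O + U) (Z(U, O) = (2*O)/(O + U) = 2*O/(O + U))
Z(-2, -1)*(142 + 150) = (2*(-1)/(-1 - 2))*(142 + 150) = (2*(-1)/(-3))*292 = (2*(-1)*(-⅓))*292 = (⅔)*292 = 584/3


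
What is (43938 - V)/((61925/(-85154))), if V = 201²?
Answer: -301189698/61925 ≈ -4863.8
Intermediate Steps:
V = 40401
(43938 - V)/((61925/(-85154))) = (43938 - 1*40401)/((61925/(-85154))) = (43938 - 40401)/((61925*(-1/85154))) = 3537/(-61925/85154) = 3537*(-85154/61925) = -301189698/61925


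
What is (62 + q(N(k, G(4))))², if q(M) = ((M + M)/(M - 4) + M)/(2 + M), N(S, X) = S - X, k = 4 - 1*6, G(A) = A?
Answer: 99856/25 ≈ 3994.2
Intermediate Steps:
k = -2 (k = 4 - 6 = -2)
q(M) = (M + 2*M/(-4 + M))/(2 + M) (q(M) = ((2*M)/(-4 + M) + M)/(2 + M) = (2*M/(-4 + M) + M)/(2 + M) = (M + 2*M/(-4 + M))/(2 + M))
(62 + q(N(k, G(4))))² = (62 + (-2 - 1*4)*(-2 + (-2 - 1*4))/(-8 + (-2 - 1*4)² - 2*(-2 - 1*4)))² = (62 + (-2 - 4)*(-2 + (-2 - 4))/(-8 + (-2 - 4)² - 2*(-2 - 4)))² = (62 - 6*(-2 - 6)/(-8 + (-6)² - 2*(-6)))² = (62 - 6*(-8)/(-8 + 36 + 12))² = (62 - 6*(-8)/40)² = (62 - 6*1/40*(-8))² = (62 + 6/5)² = (316/5)² = 99856/25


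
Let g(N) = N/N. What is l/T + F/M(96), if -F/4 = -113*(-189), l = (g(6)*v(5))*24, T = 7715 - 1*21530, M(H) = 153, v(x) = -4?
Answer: -43710116/78285 ≈ -558.35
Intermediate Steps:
g(N) = 1
T = -13815 (T = 7715 - 21530 = -13815)
l = -96 (l = (1*(-4))*24 = -4*24 = -96)
F = -85428 (F = -(-452)*(-189) = -4*21357 = -85428)
l/T + F/M(96) = -96/(-13815) - 85428/153 = -96*(-1/13815) - 85428*1/153 = 32/4605 - 9492/17 = -43710116/78285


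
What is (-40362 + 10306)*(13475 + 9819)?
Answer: -700124464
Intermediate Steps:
(-40362 + 10306)*(13475 + 9819) = -30056*23294 = -700124464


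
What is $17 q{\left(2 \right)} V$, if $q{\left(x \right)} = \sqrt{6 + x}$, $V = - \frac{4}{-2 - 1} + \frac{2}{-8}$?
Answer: $\frac{221 \sqrt{2}}{6} \approx 52.09$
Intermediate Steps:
$V = \frac{13}{12}$ ($V = - \frac{4}{-3} + 2 \left(- \frac{1}{8}\right) = \left(-4\right) \left(- \frac{1}{3}\right) - \frac{1}{4} = \frac{4}{3} - \frac{1}{4} = \frac{13}{12} \approx 1.0833$)
$17 q{\left(2 \right)} V = 17 \sqrt{6 + 2} \cdot \frac{13}{12} = 17 \sqrt{8} \cdot \frac{13}{12} = 17 \cdot 2 \sqrt{2} \cdot \frac{13}{12} = 34 \sqrt{2} \cdot \frac{13}{12} = \frac{221 \sqrt{2}}{6}$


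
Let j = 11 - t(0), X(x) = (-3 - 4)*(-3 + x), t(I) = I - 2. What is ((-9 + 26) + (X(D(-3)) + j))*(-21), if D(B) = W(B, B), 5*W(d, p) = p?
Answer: -5796/5 ≈ -1159.2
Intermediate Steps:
W(d, p) = p/5
t(I) = -2 + I
D(B) = B/5
X(x) = 21 - 7*x (X(x) = -7*(-3 + x) = 21 - 7*x)
j = 13 (j = 11 - (-2 + 0) = 11 - 1*(-2) = 11 + 2 = 13)
((-9 + 26) + (X(D(-3)) + j))*(-21) = ((-9 + 26) + ((21 - 7*(-3)/5) + 13))*(-21) = (17 + ((21 - 7*(-⅗)) + 13))*(-21) = (17 + ((21 + 21/5) + 13))*(-21) = (17 + (126/5 + 13))*(-21) = (17 + 191/5)*(-21) = (276/5)*(-21) = -5796/5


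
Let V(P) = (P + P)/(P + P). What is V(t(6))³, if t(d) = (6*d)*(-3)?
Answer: 1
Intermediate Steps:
t(d) = -18*d
V(P) = 1 (V(P) = (2*P)/((2*P)) = (2*P)*(1/(2*P)) = 1)
V(t(6))³ = 1³ = 1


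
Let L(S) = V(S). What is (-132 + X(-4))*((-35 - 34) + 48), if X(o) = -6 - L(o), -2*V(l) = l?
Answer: 2940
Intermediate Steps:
V(l) = -l/2
L(S) = -S/2
X(o) = -6 + o/2 (X(o) = -6 - (-1)*o/2 = -6 + o/2)
(-132 + X(-4))*((-35 - 34) + 48) = (-132 + (-6 + (1/2)*(-4)))*((-35 - 34) + 48) = (-132 + (-6 - 2))*(-69 + 48) = (-132 - 8)*(-21) = -140*(-21) = 2940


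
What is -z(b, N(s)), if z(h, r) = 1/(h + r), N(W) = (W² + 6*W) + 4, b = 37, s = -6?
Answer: -1/41 ≈ -0.024390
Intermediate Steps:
N(W) = 4 + W² + 6*W
-z(b, N(s)) = -1/(37 + (4 + (-6)² + 6*(-6))) = -1/(37 + (4 + 36 - 36)) = -1/(37 + 4) = -1/41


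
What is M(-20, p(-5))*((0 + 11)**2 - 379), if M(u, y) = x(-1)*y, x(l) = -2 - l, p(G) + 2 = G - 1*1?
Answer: -2064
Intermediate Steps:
p(G) = -3 + G (p(G) = -2 + (G - 1*1) = -2 + (G - 1) = -2 + (-1 + G) = -3 + G)
M(u, y) = -y (M(u, y) = (-2 - 1*(-1))*y = (-2 + 1)*y = -y)
M(-20, p(-5))*((0 + 11)**2 - 379) = (-(-3 - 5))*((0 + 11)**2 - 379) = (-1*(-8))*(11**2 - 379) = 8*(121 - 379) = 8*(-258) = -2064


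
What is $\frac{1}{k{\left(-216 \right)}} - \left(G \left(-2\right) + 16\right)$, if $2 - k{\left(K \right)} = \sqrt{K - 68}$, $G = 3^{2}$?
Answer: $\frac{289}{144} + \frac{i \sqrt{71}}{144} \approx 2.0069 + 0.058515 i$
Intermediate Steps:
$G = 9$
$k{\left(K \right)} = 2 - \sqrt{-68 + K}$ ($k{\left(K \right)} = 2 - \sqrt{K - 68} = 2 - \sqrt{-68 + K}$)
$\frac{1}{k{\left(-216 \right)}} - \left(G \left(-2\right) + 16\right) = \frac{1}{2 - \sqrt{-68 - 216}} - \left(9 \left(-2\right) + 16\right) = \frac{1}{2 - \sqrt{-284}} - \left(-18 + 16\right) = \frac{1}{2 - 2 i \sqrt{71}} - -2 = \frac{1}{2 - 2 i \sqrt{71}} + 2 = 2 + \frac{1}{2 - 2 i \sqrt{71}}$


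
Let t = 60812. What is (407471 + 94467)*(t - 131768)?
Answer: -35615512728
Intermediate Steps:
(407471 + 94467)*(t - 131768) = (407471 + 94467)*(60812 - 131768) = 501938*(-70956) = -35615512728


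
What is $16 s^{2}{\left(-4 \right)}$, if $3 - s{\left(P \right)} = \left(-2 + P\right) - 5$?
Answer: $3136$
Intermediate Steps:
$s{\left(P \right)} = 10 - P$ ($s{\left(P \right)} = 3 - \left(\left(-2 + P\right) - 5\right) = 3 - \left(-7 + P\right) = 10 - P$)
$16 s^{2}{\left(-4 \right)} = 16 \left(10 - -4\right)^{2} = 16 \left(10 + 4\right)^{2} = 16 \cdot 14^{2} = 16 \cdot 196 = 3136$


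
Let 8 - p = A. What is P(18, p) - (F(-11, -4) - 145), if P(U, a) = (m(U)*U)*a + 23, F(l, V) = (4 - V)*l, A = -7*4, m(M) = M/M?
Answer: 904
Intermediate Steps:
m(M) = 1
A = -28
F(l, V) = l*(4 - V)
p = 36 (p = 8 - 1*(-28) = 8 + 28 = 36)
P(U, a) = 23 + U*a (P(U, a) = (1*U)*a + 23 = U*a + 23 = 23 + U*a)
P(18, p) - (F(-11, -4) - 145) = (23 + 18*36) - (-11*(4 - 1*(-4)) - 145) = (23 + 648) - (-11*(4 + 4) - 145) = 671 - (-11*8 - 145) = 671 - (-88 - 145) = 671 - 1*(-233) = 671 + 233 = 904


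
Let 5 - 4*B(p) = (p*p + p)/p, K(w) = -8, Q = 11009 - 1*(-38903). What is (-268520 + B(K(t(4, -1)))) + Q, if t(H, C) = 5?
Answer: -218605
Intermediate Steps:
Q = 49912 (Q = 11009 + 38903 = 49912)
B(p) = 5/4 - (p + p²)/(4*p) (B(p) = 5/4 - (p*p + p)/(4*p) = 5/4 - (p² + p)/(4*p) = 5/4 - (p + p²)/(4*p))
(-268520 + B(K(t(4, -1)))) + Q = (-268520 + (1 - ¼*(-8))) + 49912 = (-268520 + (1 + 2)) + 49912 = (-268520 + 3) + 49912 = -268517 + 49912 = -218605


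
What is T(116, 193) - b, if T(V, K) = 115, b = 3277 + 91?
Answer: -3253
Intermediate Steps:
b = 3368
T(116, 193) - b = 115 - 1*3368 = 115 - 3368 = -3253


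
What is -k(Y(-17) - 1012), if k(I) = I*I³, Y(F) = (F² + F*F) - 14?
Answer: -40282095616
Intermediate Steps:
Y(F) = -14 + 2*F² (Y(F) = (F² + F²) - 14 = 2*F² - 14 = -14 + 2*F²)
k(I) = I⁴
-k(Y(-17) - 1012) = -((-14 + 2*(-17)²) - 1012)⁴ = -((-14 + 2*289) - 1012)⁴ = -((-14 + 578) - 1012)⁴ = -(564 - 1012)⁴ = -1*(-448)⁴ = -1*40282095616 = -40282095616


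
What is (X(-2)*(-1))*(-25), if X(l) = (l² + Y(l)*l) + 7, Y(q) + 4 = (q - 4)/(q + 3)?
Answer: 775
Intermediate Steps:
Y(q) = -4 + (-4 + q)/(3 + q) (Y(q) = -4 + (q - 4)/(q + 3) = -4 + (-4 + q)/(3 + q))
X(l) = 7 + l² + l*(-16 - 3*l)/(3 + l) (X(l) = (l² + ((-16 - 3*l)/(3 + l))*l) + 7 = (l² + l*(-16 - 3*l)/(3 + l)) + 7 = 7 + l² + l*(-16 - 3*l)/(3 + l))
(X(-2)*(-1))*(-25) = (((21 + (-2)³ - 9*(-2))/(3 - 2))*(-1))*(-25) = (((21 - 8 + 18)/1)*(-1))*(-25) = ((1*31)*(-1))*(-25) = (31*(-1))*(-25) = -31*(-25) = 775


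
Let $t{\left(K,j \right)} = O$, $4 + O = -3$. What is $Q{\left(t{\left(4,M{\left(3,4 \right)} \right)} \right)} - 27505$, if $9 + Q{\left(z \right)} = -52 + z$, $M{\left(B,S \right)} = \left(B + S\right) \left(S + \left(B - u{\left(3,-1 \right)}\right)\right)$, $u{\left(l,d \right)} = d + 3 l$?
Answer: $-27573$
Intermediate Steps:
$O = -7$ ($O = -4 - 3 = -7$)
$M{\left(B,S \right)} = \left(B + S\right) \left(-8 + B + S\right)$ ($M{\left(B,S \right)} = \left(B + S\right) \left(S - \left(-1 + 9 - B\right)\right) = \left(B + S\right) \left(S + \left(B - \left(-1 + 9\right)\right)\right) = \left(B + S\right) \left(S + \left(B - 8\right)\right) = \left(B + S\right) \left(S + \left(-8 + B\right)\right) = \left(B + S\right) \left(-8 + B + S\right)$)
$t{\left(K,j \right)} = -7$
$Q{\left(z \right)} = -61 + z$ ($Q{\left(z \right)} = -9 + \left(-52 + z\right) = -61 + z$)
$Q{\left(t{\left(4,M{\left(3,4 \right)} \right)} \right)} - 27505 = \left(-61 - 7\right) - 27505 = -68 - 27505 = -27573$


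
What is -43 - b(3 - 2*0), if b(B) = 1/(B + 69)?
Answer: -3097/72 ≈ -43.014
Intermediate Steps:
b(B) = 1/(69 + B)
-43 - b(3 - 2*0) = -43 - 1/(69 + (3 - 2*0)) = -43 - 1/(69 + (3 + 0)) = -43 - 1/(69 + 3) = -43 - 1/72 = -3097/72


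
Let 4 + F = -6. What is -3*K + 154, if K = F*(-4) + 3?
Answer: 25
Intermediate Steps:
F = -10 (F = -4 - 6 = -10)
K = 43 (K = -10*(-4) + 3 = 40 + 3 = 43)
-3*K + 154 = -3*43 + 154 = -129 + 154 = 25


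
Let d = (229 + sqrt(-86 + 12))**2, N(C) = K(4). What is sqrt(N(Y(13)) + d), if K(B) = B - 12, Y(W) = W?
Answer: sqrt(52359 + 458*I*sqrt(74)) ≈ 228.98 + 8.603*I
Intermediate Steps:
K(B) = -12 + B
N(C) = -8 (N(C) = -12 + 4 = -8)
d = (229 + I*sqrt(74))**2 (d = (229 + sqrt(-74))**2 = (229 + I*sqrt(74))**2 ≈ 52367.0 + 3939.9*I)
sqrt(N(Y(13)) + d) = sqrt(-8 + (229 + I*sqrt(74))**2)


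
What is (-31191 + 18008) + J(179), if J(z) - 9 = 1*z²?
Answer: 18867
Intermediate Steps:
J(z) = 9 + z² (J(z) = 9 + 1*z² = 9 + z²)
(-31191 + 18008) + J(179) = (-31191 + 18008) + (9 + 179²) = -13183 + (9 + 32041) = -13183 + 32050 = 18867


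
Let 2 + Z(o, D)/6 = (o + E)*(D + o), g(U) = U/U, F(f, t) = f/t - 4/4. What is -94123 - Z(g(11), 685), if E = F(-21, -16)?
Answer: -398053/4 ≈ -99513.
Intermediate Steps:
F(f, t) = -1 + f/t (F(f, t) = f/t - 4*¼ = f/t - 1 = -1 + f/t)
E = 5/16 (E = (-21 - 1*(-16))/(-16) = -(-21 + 16)/16 = -1/16*(-5) = 5/16 ≈ 0.31250)
g(U) = 1
Z(o, D) = -12 + 6*(5/16 + o)*(D + o) (Z(o, D) = -12 + 6*((o + 5/16)*(D + o)) = -12 + 6*((5/16 + o)*(D + o)) = -12 + 6*(5/16 + o)*(D + o))
-94123 - Z(g(11), 685) = -94123 - (-12 + 6*1² + (15/8)*685 + (15/8)*1 + 6*685*1) = -94123 - (-12 + 6*1 + 10275/8 + 15/8 + 4110) = -94123 - (-12 + 6 + 10275/8 + 15/8 + 4110) = -94123 - 1*21561/4 = -94123 - 21561/4 = -398053/4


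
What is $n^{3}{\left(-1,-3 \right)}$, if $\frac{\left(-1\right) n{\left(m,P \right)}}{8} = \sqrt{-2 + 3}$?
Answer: $-512$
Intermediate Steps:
$n{\left(m,P \right)} = -8$ ($n{\left(m,P \right)} = - 8 \sqrt{-2 + 3} = - 8 \sqrt{1} = \left(-8\right) 1 = -8$)
$n^{3}{\left(-1,-3 \right)} = \left(-8\right)^{3} = -512$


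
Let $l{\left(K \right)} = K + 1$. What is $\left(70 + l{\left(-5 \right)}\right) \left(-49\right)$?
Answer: $-3234$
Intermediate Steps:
$l{\left(K \right)} = 1 + K$
$\left(70 + l{\left(-5 \right)}\right) \left(-49\right) = \left(70 + \left(1 - 5\right)\right) \left(-49\right) = \left(70 - 4\right) \left(-49\right) = 66 \left(-49\right) = -3234$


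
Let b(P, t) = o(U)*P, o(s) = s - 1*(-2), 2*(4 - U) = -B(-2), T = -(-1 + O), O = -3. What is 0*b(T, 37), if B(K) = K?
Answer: 0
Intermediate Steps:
T = 4 (T = -(-1 - 3) = -1*(-4) = 4)
U = 3 (U = 4 - (-1)*(-2)/2 = 4 - 1/2*2 = 4 - 1 = 3)
o(s) = 2 + s (o(s) = s + 2 = 2 + s)
b(P, t) = 5*P (b(P, t) = (2 + 3)*P = 5*P)
0*b(T, 37) = 0*(5*4) = 0*20 = 0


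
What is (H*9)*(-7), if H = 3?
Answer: -189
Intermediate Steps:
(H*9)*(-7) = (3*9)*(-7) = 27*(-7) = -189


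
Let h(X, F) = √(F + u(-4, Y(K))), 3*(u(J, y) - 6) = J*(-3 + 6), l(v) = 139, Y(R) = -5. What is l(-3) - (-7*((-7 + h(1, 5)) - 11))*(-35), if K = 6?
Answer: 4549 - 245*√7 ≈ 3900.8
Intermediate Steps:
u(J, y) = 6 + J (u(J, y) = 6 + (J*(-3 + 6))/3 = 6 + (J*3)/3 = 6 + (3*J)/3 = 6 + J)
h(X, F) = √(2 + F) (h(X, F) = √(F + (6 - 4)) = √(F + 2) = √(2 + F))
l(-3) - (-7*((-7 + h(1, 5)) - 11))*(-35) = 139 - (-7*((-7 + √(2 + 5)) - 11))*(-35) = 139 - (-7*((-7 + √7) - 11))*(-35) = 139 - (-7*(-18 + √7))*(-35) = 139 - (126 - 7*√7)*(-35) = 139 - (-4410 + 245*√7) = 139 + (4410 - 245*√7) = 4549 - 245*√7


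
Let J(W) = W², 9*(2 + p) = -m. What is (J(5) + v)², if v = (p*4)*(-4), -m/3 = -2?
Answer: 41209/9 ≈ 4578.8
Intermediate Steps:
m = 6 (m = -3*(-2) = 6)
p = -8/3 (p = -2 + (-1*6)/9 = -2 + (⅑)*(-6) = -2 - ⅔ = -8/3 ≈ -2.6667)
v = 128/3 (v = -8/3*4*(-4) = -32/3*(-4) = 128/3 ≈ 42.667)
(J(5) + v)² = (5² + 128/3)² = (25 + 128/3)² = (203/3)² = 41209/9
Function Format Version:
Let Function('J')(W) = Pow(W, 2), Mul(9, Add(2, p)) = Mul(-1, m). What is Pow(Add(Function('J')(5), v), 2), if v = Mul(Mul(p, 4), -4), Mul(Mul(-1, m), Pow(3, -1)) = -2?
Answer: Rational(41209, 9) ≈ 4578.8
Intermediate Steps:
m = 6 (m = Mul(-3, -2) = 6)
p = Rational(-8, 3) (p = Add(-2, Mul(Rational(1, 9), Mul(-1, 6))) = Add(-2, Mul(Rational(1, 9), -6)) = Add(-2, Rational(-2, 3)) = Rational(-8, 3) ≈ -2.6667)
v = Rational(128, 3) (v = Mul(Mul(Rational(-8, 3), 4), -4) = Mul(Rational(-32, 3), -4) = Rational(128, 3) ≈ 42.667)
Pow(Add(Function('J')(5), v), 2) = Pow(Add(Pow(5, 2), Rational(128, 3)), 2) = Pow(Add(25, Rational(128, 3)), 2) = Pow(Rational(203, 3), 2) = Rational(41209, 9)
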